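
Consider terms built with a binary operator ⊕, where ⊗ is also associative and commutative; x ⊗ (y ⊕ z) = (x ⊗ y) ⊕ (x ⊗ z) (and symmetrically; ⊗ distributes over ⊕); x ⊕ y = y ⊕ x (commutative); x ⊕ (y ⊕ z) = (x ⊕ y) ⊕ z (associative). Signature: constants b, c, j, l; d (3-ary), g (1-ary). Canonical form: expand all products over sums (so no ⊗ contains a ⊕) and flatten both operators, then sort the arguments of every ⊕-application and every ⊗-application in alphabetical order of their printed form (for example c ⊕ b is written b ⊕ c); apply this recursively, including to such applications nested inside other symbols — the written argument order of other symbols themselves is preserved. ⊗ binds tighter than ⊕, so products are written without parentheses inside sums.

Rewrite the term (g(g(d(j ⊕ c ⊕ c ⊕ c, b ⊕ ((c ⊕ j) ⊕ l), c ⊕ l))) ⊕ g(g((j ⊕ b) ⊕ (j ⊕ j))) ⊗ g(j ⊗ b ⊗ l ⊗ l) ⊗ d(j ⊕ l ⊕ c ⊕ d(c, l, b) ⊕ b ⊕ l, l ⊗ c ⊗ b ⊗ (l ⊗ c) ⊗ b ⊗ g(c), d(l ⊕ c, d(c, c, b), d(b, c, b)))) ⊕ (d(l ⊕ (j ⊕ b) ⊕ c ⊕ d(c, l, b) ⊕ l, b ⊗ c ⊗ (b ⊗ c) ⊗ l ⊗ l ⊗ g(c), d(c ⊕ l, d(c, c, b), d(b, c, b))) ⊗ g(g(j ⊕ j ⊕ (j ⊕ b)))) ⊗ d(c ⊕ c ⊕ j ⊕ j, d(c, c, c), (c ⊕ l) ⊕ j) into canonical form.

Answer: d(b ⊕ c ⊕ d(c, l, b) ⊕ j ⊕ l ⊕ l, b ⊗ b ⊗ c ⊗ c ⊗ g(c) ⊗ l ⊗ l, d(c ⊕ l, d(c, c, b), d(b, c, b))) ⊗ d(c ⊕ c ⊕ j ⊕ j, d(c, c, c), c ⊕ j ⊕ l) ⊗ g(g(b ⊕ j ⊕ j ⊕ j)) ⊕ d(b ⊕ c ⊕ d(c, l, b) ⊕ j ⊕ l ⊕ l, b ⊗ b ⊗ c ⊗ c ⊗ g(c) ⊗ l ⊗ l, d(c ⊕ l, d(c, c, b), d(b, c, b))) ⊗ g(b ⊗ j ⊗ l ⊗ l) ⊗ g(g(b ⊕ j ⊕ j ⊕ j)) ⊕ g(g(d(c ⊕ c ⊕ c ⊕ j, b ⊕ c ⊕ j ⊕ l, c ⊕ l)))

Derivation:
Flatten:  g(g(d(c ⊕ c ⊕ c ⊕ j, b ⊕ c ⊕ j ⊕ l, c ⊕ l))) ⊕ d(b ⊕ c ⊕ d(c, l, b) ⊕ j ⊕ l ⊕ l, b ⊗ b ⊗ c ⊗ c ⊗ g(c) ⊗ l ⊗ l, d(c ⊕ l, d(c, c, b), d(b, c, b))) ⊗ g(b ⊗ j ⊗ l ⊗ l) ⊗ g(g(b ⊕ j ⊕ j ⊕ j)) ⊕ d(b ⊕ c ⊕ d(c, l, b) ⊕ j ⊕ l ⊕ l, b ⊗ b ⊗ c ⊗ c ⊗ g(c) ⊗ l ⊗ l, d(c ⊕ l, d(c, c, b), d(b, c, b))) ⊗ d(c ⊕ c ⊕ j ⊕ j, d(c, c, c), c ⊕ j ⊕ l) ⊗ g(g(b ⊕ j ⊕ j ⊕ j))
Sort:  d(b ⊕ c ⊕ d(c, l, b) ⊕ j ⊕ l ⊕ l, b ⊗ b ⊗ c ⊗ c ⊗ g(c) ⊗ l ⊗ l, d(c ⊕ l, d(c, c, b), d(b, c, b))) ⊗ d(c ⊕ c ⊕ j ⊕ j, d(c, c, c), c ⊕ j ⊕ l) ⊗ g(g(b ⊕ j ⊕ j ⊕ j)) ⊕ d(b ⊕ c ⊕ d(c, l, b) ⊕ j ⊕ l ⊕ l, b ⊗ b ⊗ c ⊗ c ⊗ g(c) ⊗ l ⊗ l, d(c ⊕ l, d(c, c, b), d(b, c, b))) ⊗ g(b ⊗ j ⊗ l ⊗ l) ⊗ g(g(b ⊕ j ⊕ j ⊕ j)) ⊕ g(g(d(c ⊕ c ⊕ c ⊕ j, b ⊕ c ⊕ j ⊕ l, c ⊕ l)))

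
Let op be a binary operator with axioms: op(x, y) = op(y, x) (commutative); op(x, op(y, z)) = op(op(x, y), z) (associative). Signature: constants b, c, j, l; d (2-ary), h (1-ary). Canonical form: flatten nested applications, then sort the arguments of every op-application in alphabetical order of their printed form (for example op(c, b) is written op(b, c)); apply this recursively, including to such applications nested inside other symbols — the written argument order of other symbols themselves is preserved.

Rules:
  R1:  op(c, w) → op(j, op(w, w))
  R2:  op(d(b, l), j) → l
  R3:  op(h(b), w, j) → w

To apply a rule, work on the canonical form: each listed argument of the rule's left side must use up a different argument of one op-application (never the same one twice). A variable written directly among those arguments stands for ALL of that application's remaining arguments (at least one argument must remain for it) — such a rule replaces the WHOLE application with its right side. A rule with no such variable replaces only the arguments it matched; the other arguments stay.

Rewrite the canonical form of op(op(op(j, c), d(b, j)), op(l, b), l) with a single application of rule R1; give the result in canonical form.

Answer: op(b, b, d(b, j), d(b, j), j, j, j, l, l, l, l)

Derivation:
Canonical form:  op(b, c, d(b, j), j, l, l)
Match R1:  consume c;  w := op(b, d(b, j), j, l, l)
The extension variable absorbs all remaining arguments, so the whole application is rewritten.
New term:  op(b, b, d(b, j), d(b, j), j, j, j, l, l, l, l)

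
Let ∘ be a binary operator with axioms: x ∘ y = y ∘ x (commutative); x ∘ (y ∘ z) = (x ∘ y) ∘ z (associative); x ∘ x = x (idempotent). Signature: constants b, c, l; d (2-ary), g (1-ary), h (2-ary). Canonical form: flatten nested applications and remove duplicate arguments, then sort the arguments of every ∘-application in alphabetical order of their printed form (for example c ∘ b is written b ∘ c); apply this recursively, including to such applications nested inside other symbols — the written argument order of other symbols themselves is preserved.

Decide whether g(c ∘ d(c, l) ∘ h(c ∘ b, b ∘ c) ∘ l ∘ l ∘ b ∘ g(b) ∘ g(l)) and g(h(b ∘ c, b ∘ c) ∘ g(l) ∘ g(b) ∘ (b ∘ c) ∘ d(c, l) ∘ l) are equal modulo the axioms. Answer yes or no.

Answer: yes — both canonical forms are g(b ∘ c ∘ d(c, l) ∘ g(b) ∘ g(l) ∘ h(b ∘ c, b ∘ c) ∘ l)

Derivation:
Left:  g(c ∘ d(c, l) ∘ h(c ∘ b, b ∘ c) ∘ l ∘ l ∘ b ∘ g(b) ∘ g(l))
  Focus inside:  c ∘ d(c, l) ∘ h(c ∘ b, b ∘ c) ∘ l ∘ l ∘ b ∘ g(b) ∘ g(l)
  Inside:  h(c ∘ b, b ∘ c)  →  h(b ∘ c, b ∘ c)
  Deduplicate:  drop duplicate l
  Order the arguments:  b ∘ c ∘ d(c, l) ∘ g(b) ∘ g(l) ∘ h(b ∘ c, b ∘ c) ∘ l
  Reassemble:  g(b ∘ c ∘ d(c, l) ∘ g(b) ∘ g(l) ∘ h(b ∘ c, b ∘ c) ∘ l)
Right:  g(h(b ∘ c, b ∘ c) ∘ g(l) ∘ g(b) ∘ (b ∘ c) ∘ d(c, l) ∘ l)
  Descend into:  h(b ∘ c, b ∘ c) ∘ g(l) ∘ g(b) ∘ (b ∘ c) ∘ d(c, l) ∘ l
  Flatten:  h(b ∘ c, b ∘ c) ∘ g(l) ∘ g(b) ∘ b ∘ c ∘ d(c, l) ∘ l
  Sort:  b ∘ c ∘ d(c, l) ∘ g(b) ∘ g(l) ∘ h(b ∘ c, b ∘ c) ∘ l
  Rebuild:  g(b ∘ c ∘ d(c, l) ∘ g(b) ∘ g(l) ∘ h(b ∘ c, b ∘ c) ∘ l)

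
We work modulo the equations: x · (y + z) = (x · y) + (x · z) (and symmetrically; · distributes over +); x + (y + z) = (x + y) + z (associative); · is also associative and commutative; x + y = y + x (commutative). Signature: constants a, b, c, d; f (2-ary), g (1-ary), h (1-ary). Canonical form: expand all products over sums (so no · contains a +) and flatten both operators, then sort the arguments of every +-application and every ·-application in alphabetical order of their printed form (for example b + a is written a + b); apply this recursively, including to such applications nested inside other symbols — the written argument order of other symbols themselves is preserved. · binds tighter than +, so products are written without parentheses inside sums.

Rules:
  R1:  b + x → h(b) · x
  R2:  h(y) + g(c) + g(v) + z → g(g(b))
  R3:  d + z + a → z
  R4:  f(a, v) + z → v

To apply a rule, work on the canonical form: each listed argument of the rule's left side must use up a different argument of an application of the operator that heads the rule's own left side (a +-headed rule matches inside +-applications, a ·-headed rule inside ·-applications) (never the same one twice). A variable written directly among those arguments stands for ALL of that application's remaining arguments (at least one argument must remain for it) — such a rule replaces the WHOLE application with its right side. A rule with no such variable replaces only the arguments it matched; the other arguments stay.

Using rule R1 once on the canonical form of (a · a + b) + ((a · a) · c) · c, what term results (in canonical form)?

Canonical form:  a · a + a · a · c · c + b
Apply R1:  consuming b;  x := a · a + a · a · c · c
The variable takes the whole remainder — replace the entire application.
Giving:  a · a · c · c · h(b) + a · a · h(b)

Answer: a · a · c · c · h(b) + a · a · h(b)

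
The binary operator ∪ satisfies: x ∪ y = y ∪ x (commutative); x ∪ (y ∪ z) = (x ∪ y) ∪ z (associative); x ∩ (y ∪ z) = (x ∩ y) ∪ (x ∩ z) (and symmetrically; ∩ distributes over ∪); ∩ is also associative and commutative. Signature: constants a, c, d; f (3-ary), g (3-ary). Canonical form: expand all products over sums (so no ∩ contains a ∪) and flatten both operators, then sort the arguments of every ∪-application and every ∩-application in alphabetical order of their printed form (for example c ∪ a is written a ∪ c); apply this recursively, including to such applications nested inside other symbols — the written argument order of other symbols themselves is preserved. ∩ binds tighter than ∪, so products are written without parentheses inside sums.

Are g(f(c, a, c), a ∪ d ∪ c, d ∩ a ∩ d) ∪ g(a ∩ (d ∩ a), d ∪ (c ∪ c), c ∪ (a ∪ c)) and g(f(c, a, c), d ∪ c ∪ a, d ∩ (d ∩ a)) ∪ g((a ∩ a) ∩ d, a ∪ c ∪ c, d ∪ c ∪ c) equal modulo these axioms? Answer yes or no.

Left:  g(f(c, a, c), a ∪ d ∪ c, d ∩ a ∩ d) ∪ g(a ∩ (d ∩ a), d ∪ (c ∪ c), c ∪ (a ∪ c))
  Un-nest:  g(f(c, a, c), a ∪ c ∪ d, a ∩ d ∩ d) ∪ g(a ∩ a ∩ d, c ∪ c ∪ d, a ∪ c ∪ c)
  Sort:  g(a ∩ a ∩ d, c ∪ c ∪ d, a ∪ c ∪ c) ∪ g(f(c, a, c), a ∪ c ∪ d, a ∩ d ∩ d)
Right:  g(f(c, a, c), d ∪ c ∪ a, d ∩ (d ∩ a)) ∪ g((a ∩ a) ∩ d, a ∪ c ∪ c, d ∪ c ∪ c)
  Merge nested applications:  g(f(c, a, c), a ∪ c ∪ d, a ∩ d ∩ d) ∪ g(a ∩ a ∩ d, a ∪ c ∪ c, c ∪ c ∪ d)
  Sort:  g(a ∩ a ∩ d, a ∪ c ∪ c, c ∪ c ∪ d) ∪ g(f(c, a, c), a ∪ c ∪ d, a ∩ d ∩ d)

Answer: no — g(a ∩ a ∩ d, c ∪ c ∪ d, a ∪ c ∪ c) ∪ g(f(c, a, c), a ∪ c ∪ d, a ∩ d ∩ d) vs g(a ∩ a ∩ d, a ∪ c ∪ c, c ∪ c ∪ d) ∪ g(f(c, a, c), a ∪ c ∪ d, a ∩ d ∩ d)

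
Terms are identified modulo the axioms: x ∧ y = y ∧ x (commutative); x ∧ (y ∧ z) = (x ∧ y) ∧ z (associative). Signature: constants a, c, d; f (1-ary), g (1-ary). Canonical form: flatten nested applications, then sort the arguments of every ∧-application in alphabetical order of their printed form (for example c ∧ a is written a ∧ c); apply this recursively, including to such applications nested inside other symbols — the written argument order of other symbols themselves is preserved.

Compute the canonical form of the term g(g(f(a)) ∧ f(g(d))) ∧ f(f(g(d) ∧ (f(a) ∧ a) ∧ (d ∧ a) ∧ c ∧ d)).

Answer: f(f(a ∧ a ∧ c ∧ d ∧ d ∧ f(a) ∧ g(d))) ∧ g(f(g(d)) ∧ g(f(a)))

Derivation:
Canonicalize subterm:  g(g(f(a)) ∧ f(g(d)))  →  g(f(g(d)) ∧ g(f(a)))
Canonicalize subterm:  f(f(g(d) ∧ (f(a) ∧ a) ∧ (d ∧ a) ∧ c ∧ d))  →  f(f(a ∧ a ∧ c ∧ d ∧ d ∧ f(a) ∧ g(d)))
Sort arguments:  f(f(a ∧ a ∧ c ∧ d ∧ d ∧ f(a) ∧ g(d))) ∧ g(f(g(d)) ∧ g(f(a)))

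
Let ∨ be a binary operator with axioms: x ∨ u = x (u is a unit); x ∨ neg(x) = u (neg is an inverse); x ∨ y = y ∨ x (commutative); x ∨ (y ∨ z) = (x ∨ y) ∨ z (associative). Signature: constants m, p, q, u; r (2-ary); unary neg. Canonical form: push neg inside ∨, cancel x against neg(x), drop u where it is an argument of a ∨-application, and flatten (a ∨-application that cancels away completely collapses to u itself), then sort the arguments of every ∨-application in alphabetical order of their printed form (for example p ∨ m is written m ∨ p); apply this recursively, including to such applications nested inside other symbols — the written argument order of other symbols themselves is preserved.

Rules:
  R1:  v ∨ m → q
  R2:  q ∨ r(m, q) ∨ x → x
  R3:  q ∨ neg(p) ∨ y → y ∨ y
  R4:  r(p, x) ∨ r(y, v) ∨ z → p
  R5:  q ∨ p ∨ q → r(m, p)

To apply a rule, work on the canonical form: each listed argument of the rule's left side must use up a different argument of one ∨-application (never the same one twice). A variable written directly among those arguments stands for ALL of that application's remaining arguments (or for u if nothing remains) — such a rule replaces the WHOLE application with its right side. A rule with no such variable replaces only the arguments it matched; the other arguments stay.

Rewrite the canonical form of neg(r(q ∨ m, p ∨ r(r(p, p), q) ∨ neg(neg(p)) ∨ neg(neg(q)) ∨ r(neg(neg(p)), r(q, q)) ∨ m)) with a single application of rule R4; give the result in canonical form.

Answer: neg(r(m ∨ q, p))

Derivation:
Canonical form:  neg(r(m ∨ q, m ∨ p ∨ p ∨ q ∨ r(p, r(q, q)) ∨ r(r(p, p), q)))
Apply R4:  consuming r(p, r(q, q)), r(r(p, p), q);  v := q, x := r(q, q), y := r(p, p), z := m ∨ p ∨ p ∨ q
The extension variable absorbs all remaining arguments, so the whole application is rewritten.
New term:  neg(r(m ∨ q, p))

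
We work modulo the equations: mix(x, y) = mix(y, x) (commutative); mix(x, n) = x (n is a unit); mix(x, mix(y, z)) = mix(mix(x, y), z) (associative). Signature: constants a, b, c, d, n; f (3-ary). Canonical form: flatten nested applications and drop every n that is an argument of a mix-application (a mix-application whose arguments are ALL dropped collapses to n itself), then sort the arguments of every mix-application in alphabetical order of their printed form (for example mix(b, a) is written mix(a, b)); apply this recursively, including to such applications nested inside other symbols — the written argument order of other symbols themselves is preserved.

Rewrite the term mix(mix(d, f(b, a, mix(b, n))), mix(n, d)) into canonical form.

Answer: mix(d, d, f(b, a, b))

Derivation:
Merge nested applications:  mix(d, f(b, a, mix(b, n)), n, d)
Canonicalize subterm:  f(b, a, mix(b, n))  →  f(b, a, b)
Unit:  drop n
Sort:  mix(d, d, f(b, a, b))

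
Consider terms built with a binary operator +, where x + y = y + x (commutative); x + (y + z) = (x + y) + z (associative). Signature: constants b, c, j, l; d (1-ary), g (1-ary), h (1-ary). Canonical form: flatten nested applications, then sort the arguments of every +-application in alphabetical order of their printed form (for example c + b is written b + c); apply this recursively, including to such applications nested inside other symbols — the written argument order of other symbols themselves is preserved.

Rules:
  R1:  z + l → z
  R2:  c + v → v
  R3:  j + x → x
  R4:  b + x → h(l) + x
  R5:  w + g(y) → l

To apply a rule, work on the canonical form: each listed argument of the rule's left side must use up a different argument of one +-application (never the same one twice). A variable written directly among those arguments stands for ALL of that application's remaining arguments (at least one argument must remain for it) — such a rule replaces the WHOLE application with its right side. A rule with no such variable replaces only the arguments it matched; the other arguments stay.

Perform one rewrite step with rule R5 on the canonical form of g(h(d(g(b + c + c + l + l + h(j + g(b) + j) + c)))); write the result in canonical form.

Canonical form:  g(h(d(g(b + c + c + c + h(g(b) + j + j) + l + l))))
R5 matches:  uses g(b);  w := j + j, y := b
Every leftover argument binds to the variable; the entire application is replaced.
Giving:  g(h(d(g(b + c + c + c + h(l) + l + l))))

Answer: g(h(d(g(b + c + c + c + h(l) + l + l))))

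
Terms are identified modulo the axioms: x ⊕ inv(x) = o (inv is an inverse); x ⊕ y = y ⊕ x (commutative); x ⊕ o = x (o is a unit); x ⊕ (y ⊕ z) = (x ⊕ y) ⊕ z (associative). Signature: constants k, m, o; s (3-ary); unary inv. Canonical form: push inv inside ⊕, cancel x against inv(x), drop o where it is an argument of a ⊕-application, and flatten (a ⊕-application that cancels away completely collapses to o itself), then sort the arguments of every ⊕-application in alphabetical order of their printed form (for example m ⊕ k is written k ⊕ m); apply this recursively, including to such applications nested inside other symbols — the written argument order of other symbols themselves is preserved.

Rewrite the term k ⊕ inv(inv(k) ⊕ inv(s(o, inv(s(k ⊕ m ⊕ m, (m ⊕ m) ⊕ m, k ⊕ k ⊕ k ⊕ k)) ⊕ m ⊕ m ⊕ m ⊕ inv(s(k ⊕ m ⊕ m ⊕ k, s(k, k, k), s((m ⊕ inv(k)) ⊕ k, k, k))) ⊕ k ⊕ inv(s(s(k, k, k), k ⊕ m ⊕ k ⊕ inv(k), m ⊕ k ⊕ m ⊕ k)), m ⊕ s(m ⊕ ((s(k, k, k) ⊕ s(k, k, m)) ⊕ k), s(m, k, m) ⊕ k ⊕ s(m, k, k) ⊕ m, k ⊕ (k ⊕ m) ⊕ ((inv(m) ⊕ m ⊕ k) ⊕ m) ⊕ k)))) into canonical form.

Push inv inside:  distribute inv over ⊕ and collapse double inv
Collect:  k ⊕ k ⊕ s(o, inv(s(k ⊕ k ⊕ m ⊕ m, s(k, k, k), s(m, k, k))) ⊕ inv(s(k ⊕ m ⊕ m, m ⊕ m ⊕ m, k ⊕ k ⊕ k ⊕ k)) ⊕ inv(s(s(k, k, k), k ⊕ m, k ⊕ k ⊕ m ⊕ m)) ⊕ k ⊕ m ⊕ m ⊕ m, m ⊕ s(k ⊕ m ⊕ s(k, k, k) ⊕ s(k, k, m), k ⊕ m ⊕ s(m, k, k) ⊕ s(m, k, m), k ⊕ k ⊕ k ⊕ k ⊕ m ⊕ m))

Answer: k ⊕ k ⊕ s(o, inv(s(k ⊕ k ⊕ m ⊕ m, s(k, k, k), s(m, k, k))) ⊕ inv(s(k ⊕ m ⊕ m, m ⊕ m ⊕ m, k ⊕ k ⊕ k ⊕ k)) ⊕ inv(s(s(k, k, k), k ⊕ m, k ⊕ k ⊕ m ⊕ m)) ⊕ k ⊕ m ⊕ m ⊕ m, m ⊕ s(k ⊕ m ⊕ s(k, k, k) ⊕ s(k, k, m), k ⊕ m ⊕ s(m, k, k) ⊕ s(m, k, m), k ⊕ k ⊕ k ⊕ k ⊕ m ⊕ m))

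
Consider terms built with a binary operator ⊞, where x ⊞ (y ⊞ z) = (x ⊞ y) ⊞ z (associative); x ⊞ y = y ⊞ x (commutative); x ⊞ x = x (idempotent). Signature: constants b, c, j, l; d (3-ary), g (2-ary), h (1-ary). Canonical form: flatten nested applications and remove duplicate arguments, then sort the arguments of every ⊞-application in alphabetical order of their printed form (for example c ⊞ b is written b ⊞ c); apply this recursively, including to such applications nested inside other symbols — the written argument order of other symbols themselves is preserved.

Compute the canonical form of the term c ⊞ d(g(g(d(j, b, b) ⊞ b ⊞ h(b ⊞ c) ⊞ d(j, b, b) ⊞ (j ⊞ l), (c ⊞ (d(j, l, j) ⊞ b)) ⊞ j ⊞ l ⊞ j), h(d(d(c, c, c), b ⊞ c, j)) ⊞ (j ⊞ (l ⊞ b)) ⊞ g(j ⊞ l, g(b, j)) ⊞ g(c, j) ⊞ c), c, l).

Answer: c ⊞ d(g(g(b ⊞ d(j, b, b) ⊞ h(b ⊞ c) ⊞ j ⊞ l, b ⊞ c ⊞ d(j, l, j) ⊞ j ⊞ l), b ⊞ c ⊞ g(c, j) ⊞ g(j ⊞ l, g(b, j)) ⊞ h(d(d(c, c, c), b ⊞ c, j)) ⊞ j ⊞ l), c, l)

Derivation:
Simplify inside:  d(g(g(d(j, b, b) ⊞ b ⊞ h(b ⊞ c) ⊞ d(j, b, b) ⊞ (j ⊞ l), (c ⊞ (d(j, l, j) ⊞ b)) ⊞ j ⊞ l ⊞ j), h(d(d(c, c, c), b ⊞ c, j)) ⊞ (j ⊞ (l ⊞ b)) ⊞ g(j ⊞ l, g(b, j)) ⊞ g(c, j) ⊞ c), c, l)  →  d(g(g(b ⊞ d(j, b, b) ⊞ h(b ⊞ c) ⊞ j ⊞ l, b ⊞ c ⊞ d(j, l, j) ⊞ j ⊞ l), b ⊞ c ⊞ g(c, j) ⊞ g(j ⊞ l, g(b, j)) ⊞ h(d(d(c, c, c), b ⊞ c, j)) ⊞ j ⊞ l), c, l)
Order the arguments:  c ⊞ d(g(g(b ⊞ d(j, b, b) ⊞ h(b ⊞ c) ⊞ j ⊞ l, b ⊞ c ⊞ d(j, l, j) ⊞ j ⊞ l), b ⊞ c ⊞ g(c, j) ⊞ g(j ⊞ l, g(b, j)) ⊞ h(d(d(c, c, c), b ⊞ c, j)) ⊞ j ⊞ l), c, l)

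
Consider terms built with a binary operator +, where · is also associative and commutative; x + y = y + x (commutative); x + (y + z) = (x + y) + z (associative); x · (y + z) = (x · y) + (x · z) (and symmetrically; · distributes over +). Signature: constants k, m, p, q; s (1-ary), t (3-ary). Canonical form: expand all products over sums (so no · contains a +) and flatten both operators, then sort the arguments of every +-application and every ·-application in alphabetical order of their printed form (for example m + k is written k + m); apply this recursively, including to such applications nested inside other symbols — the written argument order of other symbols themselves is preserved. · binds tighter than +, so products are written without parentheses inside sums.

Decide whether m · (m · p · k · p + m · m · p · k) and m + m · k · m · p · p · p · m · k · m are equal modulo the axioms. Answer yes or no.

Answer: no — k · m · m · m · p + k · m · m · p · p vs k · k · m · m · m · m · p · p · p + m

Derivation:
Left:  m · (m · p · k · p + m · m · p · k)
  Expand:  k · m · m · p · p + k · m · m · m · p
  Sort arguments:  k · m · m · m · p + k · m · m · p · p
Right:  m + m · k · m · p · p · p · m · k · m
  Merge nested applications:  m + k · k · m · m · m · m · p · p · p
  Sort arguments:  k · k · m · m · m · m · p · p · p + m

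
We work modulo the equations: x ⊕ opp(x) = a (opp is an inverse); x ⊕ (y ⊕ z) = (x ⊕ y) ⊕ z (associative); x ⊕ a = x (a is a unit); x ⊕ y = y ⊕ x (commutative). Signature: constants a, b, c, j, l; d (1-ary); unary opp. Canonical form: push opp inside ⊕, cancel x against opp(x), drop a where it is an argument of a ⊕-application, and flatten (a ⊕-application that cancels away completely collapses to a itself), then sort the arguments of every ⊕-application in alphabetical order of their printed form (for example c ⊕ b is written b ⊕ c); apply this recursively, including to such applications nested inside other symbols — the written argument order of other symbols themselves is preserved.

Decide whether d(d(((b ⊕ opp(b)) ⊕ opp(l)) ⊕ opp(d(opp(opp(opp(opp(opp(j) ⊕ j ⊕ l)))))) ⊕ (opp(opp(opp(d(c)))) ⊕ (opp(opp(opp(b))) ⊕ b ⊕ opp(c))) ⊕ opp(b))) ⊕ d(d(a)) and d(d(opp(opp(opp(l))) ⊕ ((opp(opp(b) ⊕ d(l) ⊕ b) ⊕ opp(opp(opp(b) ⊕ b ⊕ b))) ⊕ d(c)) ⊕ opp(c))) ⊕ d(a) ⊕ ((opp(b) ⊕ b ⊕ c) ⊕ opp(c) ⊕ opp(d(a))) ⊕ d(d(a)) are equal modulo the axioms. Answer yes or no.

Left:  d(d(((b ⊕ opp(b)) ⊕ opp(l)) ⊕ opp(d(opp(opp(opp(opp(opp(j) ⊕ j ⊕ l)))))) ⊕ (opp(opp(opp(d(c)))) ⊕ (opp(opp(opp(b))) ⊕ b ⊕ opp(c))) ⊕ opp(b))) ⊕ d(d(a))
  Push opp inside:  distribute opp over ⊕ and collapse double opp
  Collect:  d(d(opp(b) ⊕ opp(c) ⊕ opp(d(c)) ⊕ opp(d(l)) ⊕ opp(l))) ⊕ d(d(a))
  Sort arguments:  d(d(a)) ⊕ d(d(opp(b) ⊕ opp(c) ⊕ opp(d(c)) ⊕ opp(d(l)) ⊕ opp(l)))
Right:  d(d(opp(opp(opp(l))) ⊕ ((opp(opp(b) ⊕ d(l) ⊕ b) ⊕ opp(opp(opp(b) ⊕ b ⊕ b))) ⊕ d(c)) ⊕ opp(c))) ⊕ d(a) ⊕ ((opp(b) ⊕ b ⊕ c) ⊕ opp(c) ⊕ opp(d(a))) ⊕ d(d(a))
  Push opp inside:  distribute opp over ⊕ and collapse double opp
  Inverses cancel:  d(a) cancels; b cancels; c cancels
  Collect:  d(d(b ⊕ d(c) ⊕ opp(c) ⊕ opp(d(l)) ⊕ opp(l))) ⊕ d(d(a))
  Order the arguments:  d(d(a)) ⊕ d(d(b ⊕ d(c) ⊕ opp(c) ⊕ opp(d(l)) ⊕ opp(l)))

Answer: no — d(d(a)) ⊕ d(d(opp(b) ⊕ opp(c) ⊕ opp(d(c)) ⊕ opp(d(l)) ⊕ opp(l))) vs d(d(a)) ⊕ d(d(b ⊕ d(c) ⊕ opp(c) ⊕ opp(d(l)) ⊕ opp(l)))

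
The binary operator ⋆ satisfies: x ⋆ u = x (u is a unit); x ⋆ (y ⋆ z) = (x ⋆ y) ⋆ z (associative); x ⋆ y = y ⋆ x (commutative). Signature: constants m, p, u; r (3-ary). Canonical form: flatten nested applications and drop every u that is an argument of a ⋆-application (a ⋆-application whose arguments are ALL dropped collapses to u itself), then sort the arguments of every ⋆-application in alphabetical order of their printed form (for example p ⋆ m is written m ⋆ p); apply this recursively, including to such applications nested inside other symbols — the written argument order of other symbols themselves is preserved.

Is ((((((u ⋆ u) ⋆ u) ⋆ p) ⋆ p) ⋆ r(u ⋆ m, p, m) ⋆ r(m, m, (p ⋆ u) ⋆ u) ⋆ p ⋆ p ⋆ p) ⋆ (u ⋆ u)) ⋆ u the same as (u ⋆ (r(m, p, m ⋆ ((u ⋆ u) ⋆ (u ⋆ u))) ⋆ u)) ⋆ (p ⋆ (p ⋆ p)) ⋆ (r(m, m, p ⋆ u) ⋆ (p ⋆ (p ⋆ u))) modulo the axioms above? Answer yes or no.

Left:  ((((((u ⋆ u) ⋆ u) ⋆ p) ⋆ p) ⋆ r(u ⋆ m, p, m) ⋆ r(m, m, (p ⋆ u) ⋆ u) ⋆ p ⋆ p ⋆ p) ⋆ (u ⋆ u)) ⋆ u
  Flatten:  u ⋆ u ⋆ u ⋆ p ⋆ p ⋆ r(u ⋆ m, p, m) ⋆ r(m, m, (p ⋆ u) ⋆ u) ⋆ p ⋆ p ⋆ p ⋆ u ⋆ u ⋆ u
  Canonicalize subterm:  r(u ⋆ m, p, m)  →  r(m, p, m)
  Inside:  r(m, m, (p ⋆ u) ⋆ u)  →  r(m, m, p)
  Units out:  drop u (×6)
  Sort:  p ⋆ p ⋆ p ⋆ p ⋆ p ⋆ r(m, m, p) ⋆ r(m, p, m)
Right:  (u ⋆ (r(m, p, m ⋆ ((u ⋆ u) ⋆ (u ⋆ u))) ⋆ u)) ⋆ (p ⋆ (p ⋆ p)) ⋆ (r(m, m, p ⋆ u) ⋆ (p ⋆ (p ⋆ u)))
  Un-nest:  u ⋆ r(m, p, m ⋆ ((u ⋆ u) ⋆ (u ⋆ u))) ⋆ u ⋆ p ⋆ p ⋆ p ⋆ r(m, m, p ⋆ u) ⋆ p ⋆ p ⋆ u
  Simplify inside:  r(m, p, m ⋆ ((u ⋆ u) ⋆ (u ⋆ u)))  →  r(m, p, m)
  Canonicalize subterm:  r(m, m, p ⋆ u)  →  r(m, m, p)
  Unit:  drop u (×3)
  Order the arguments:  p ⋆ p ⋆ p ⋆ p ⋆ p ⋆ r(m, m, p) ⋆ r(m, p, m)

Answer: yes — both canonical forms are p ⋆ p ⋆ p ⋆ p ⋆ p ⋆ r(m, m, p) ⋆ r(m, p, m)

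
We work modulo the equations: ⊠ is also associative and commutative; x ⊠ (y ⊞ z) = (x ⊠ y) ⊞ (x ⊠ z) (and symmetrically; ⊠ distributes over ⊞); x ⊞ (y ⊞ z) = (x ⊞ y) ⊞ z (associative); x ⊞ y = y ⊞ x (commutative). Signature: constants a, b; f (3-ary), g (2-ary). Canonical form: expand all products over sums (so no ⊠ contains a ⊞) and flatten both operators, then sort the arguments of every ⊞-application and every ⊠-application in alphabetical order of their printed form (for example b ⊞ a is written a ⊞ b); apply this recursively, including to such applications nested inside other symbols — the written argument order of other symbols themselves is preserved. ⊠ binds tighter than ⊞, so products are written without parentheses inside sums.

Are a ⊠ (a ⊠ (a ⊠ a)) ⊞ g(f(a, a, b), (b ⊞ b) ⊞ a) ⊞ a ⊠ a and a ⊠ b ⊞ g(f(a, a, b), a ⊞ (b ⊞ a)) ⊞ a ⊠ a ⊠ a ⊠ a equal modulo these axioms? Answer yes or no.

Answer: no — a ⊠ a ⊞ a ⊠ a ⊠ a ⊠ a ⊞ g(f(a, a, b), a ⊞ b ⊞ b) vs a ⊠ a ⊠ a ⊠ a ⊞ a ⊠ b ⊞ g(f(a, a, b), a ⊞ a ⊞ b)

Derivation:
Left:  a ⊠ (a ⊠ (a ⊠ a)) ⊞ g(f(a, a, b), (b ⊞ b) ⊞ a) ⊞ a ⊠ a
  Un-nest:  a ⊠ a ⊠ a ⊠ a ⊞ g(f(a, a, b), a ⊞ b ⊞ b) ⊞ a ⊠ a
  Sort:  a ⊠ a ⊞ a ⊠ a ⊠ a ⊠ a ⊞ g(f(a, a, b), a ⊞ b ⊞ b)
Right:  a ⊠ b ⊞ g(f(a, a, b), a ⊞ (b ⊞ a)) ⊞ a ⊠ a ⊠ a ⊠ a
  Un-nest:  a ⊠ b ⊞ g(f(a, a, b), a ⊞ a ⊞ b) ⊞ a ⊠ a ⊠ a ⊠ a
  Sort arguments:  a ⊠ a ⊠ a ⊠ a ⊞ a ⊠ b ⊞ g(f(a, a, b), a ⊞ a ⊞ b)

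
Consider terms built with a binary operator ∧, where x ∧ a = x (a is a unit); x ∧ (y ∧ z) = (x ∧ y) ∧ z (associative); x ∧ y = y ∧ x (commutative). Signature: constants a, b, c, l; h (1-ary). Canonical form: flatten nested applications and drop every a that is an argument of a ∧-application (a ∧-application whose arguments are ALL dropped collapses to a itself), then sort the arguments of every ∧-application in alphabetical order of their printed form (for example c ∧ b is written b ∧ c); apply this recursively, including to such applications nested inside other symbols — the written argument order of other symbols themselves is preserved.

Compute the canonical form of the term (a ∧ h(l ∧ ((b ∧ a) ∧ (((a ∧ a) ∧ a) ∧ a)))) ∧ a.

Answer: h(b ∧ l)

Derivation:
Flatten:  a ∧ h(l ∧ ((b ∧ a) ∧ (((a ∧ a) ∧ a) ∧ a))) ∧ a
Simplify inside:  h(l ∧ ((b ∧ a) ∧ (((a ∧ a) ∧ a) ∧ a)))  →  h(b ∧ l)
Units out:  drop a (×2)
Order the arguments:  h(b ∧ l)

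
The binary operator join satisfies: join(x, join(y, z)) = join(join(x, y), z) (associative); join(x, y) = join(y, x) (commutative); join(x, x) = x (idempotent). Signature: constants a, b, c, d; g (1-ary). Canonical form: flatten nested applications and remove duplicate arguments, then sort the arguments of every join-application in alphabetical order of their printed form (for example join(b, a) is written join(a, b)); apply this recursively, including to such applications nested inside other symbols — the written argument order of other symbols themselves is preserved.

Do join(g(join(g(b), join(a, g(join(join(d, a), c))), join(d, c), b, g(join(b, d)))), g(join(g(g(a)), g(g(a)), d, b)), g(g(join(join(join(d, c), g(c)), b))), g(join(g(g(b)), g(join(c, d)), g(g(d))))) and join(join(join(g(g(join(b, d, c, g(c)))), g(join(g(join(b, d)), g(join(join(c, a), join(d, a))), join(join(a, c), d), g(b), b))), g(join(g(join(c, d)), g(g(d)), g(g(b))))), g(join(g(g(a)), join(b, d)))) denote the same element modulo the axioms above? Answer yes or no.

Left:  join(g(join(g(b), join(a, g(join(join(d, a), c))), join(d, c), b, g(join(b, d)))), g(join(g(g(a)), g(g(a)), d, b)), g(g(join(join(join(d, c), g(c)), b))), g(join(g(g(b)), g(join(c, d)), g(g(d)))))
  Inside:  g(join(g(b), join(a, g(join(join(d, a), c))), join(d, c), b, g(join(b, d))))  →  g(join(a, b, c, d, g(b), g(join(a, c, d)), g(join(b, d))))
  Inside:  g(join(g(g(a)), g(g(a)), d, b))  →  g(join(b, d, g(g(a))))
  Canonicalize subterm:  g(g(join(join(join(d, c), g(c)), b)))  →  g(g(join(b, c, d, g(c))))
  Sort arguments:  join(g(g(join(b, c, d, g(c)))), g(join(a, b, c, d, g(b), g(join(a, c, d)), g(join(b, d)))), g(join(b, d, g(g(a)))), g(join(g(g(b)), g(g(d)), g(join(c, d)))))
Right:  join(join(join(g(g(join(b, d, c, g(c)))), g(join(g(join(b, d)), g(join(join(c, a), join(d, a))), join(join(a, c), d), g(b), b))), g(join(g(join(c, d)), g(g(d)), g(g(b))))), g(join(g(g(a)), join(b, d))))
  Un-nest:  join(g(g(join(b, d, c, g(c)))), g(join(g(join(b, d)), g(join(join(c, a), join(d, a))), join(join(a, c), d), g(b), b)), g(join(g(join(c, d)), g(g(d)), g(g(b)))), g(join(g(g(a)), join(b, d))))
  Inside:  g(g(join(b, d, c, g(c))))  →  g(g(join(b, c, d, g(c))))
  Simplify inside:  g(join(g(join(b, d)), g(join(join(c, a), join(d, a))), join(join(a, c), d), g(b), b))  →  g(join(a, b, c, d, g(b), g(join(a, c, d)), g(join(b, d))))
  Inside:  g(join(g(join(c, d)), g(g(d)), g(g(b))))  →  g(join(g(g(b)), g(g(d)), g(join(c, d))))
  Sort:  join(g(g(join(b, c, d, g(c)))), g(join(a, b, c, d, g(b), g(join(a, c, d)), g(join(b, d)))), g(join(b, d, g(g(a)))), g(join(g(g(b)), g(g(d)), g(join(c, d)))))

Answer: yes — both canonical forms are join(g(g(join(b, c, d, g(c)))), g(join(a, b, c, d, g(b), g(join(a, c, d)), g(join(b, d)))), g(join(b, d, g(g(a)))), g(join(g(g(b)), g(g(d)), g(join(c, d)))))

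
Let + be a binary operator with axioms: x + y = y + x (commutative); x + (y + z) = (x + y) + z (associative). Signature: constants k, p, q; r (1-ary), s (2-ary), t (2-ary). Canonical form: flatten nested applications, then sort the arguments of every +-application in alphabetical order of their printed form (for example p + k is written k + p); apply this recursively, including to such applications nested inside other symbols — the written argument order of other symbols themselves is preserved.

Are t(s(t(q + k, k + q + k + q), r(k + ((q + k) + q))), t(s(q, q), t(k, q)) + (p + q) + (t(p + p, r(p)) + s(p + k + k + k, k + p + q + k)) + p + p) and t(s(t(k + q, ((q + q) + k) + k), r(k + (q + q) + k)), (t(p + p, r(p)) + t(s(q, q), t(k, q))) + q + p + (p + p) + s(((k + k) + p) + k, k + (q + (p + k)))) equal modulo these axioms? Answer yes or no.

Left:  t(s(t(q + k, k + q + k + q), r(k + ((q + k) + q))), t(s(q, q), t(k, q)) + (p + q) + (t(p + p, r(p)) + s(p + k + k + k, k + p + q + k)) + p + p)
  Descend into:  t(s(q, q), t(k, q)) + (p + q) + (t(p + p, r(p)) + s(p + k + k + k, k + p + q + k)) + p + p
  Flatten:  t(s(q, q), t(k, q)) + p + q + t(p + p, r(p)) + s(p + k + k + k, k + p + q + k) + p + p
  Canonicalize subterm:  s(p + k + k + k, k + p + q + k)  →  s(k + k + k + p, k + k + p + q)
  Sort arguments:  p + p + p + q + s(k + k + k + p, k + k + p + q) + t(p + p, r(p)) + t(s(q, q), t(k, q))
  Reassemble:  t(s(t(k + q, k + k + q + q), r(k + k + q + q)), p + p + p + q + s(k + k + k + p, k + k + p + q) + t(p + p, r(p)) + t(s(q, q), t(k, q)))
Right:  t(s(t(k + q, ((q + q) + k) + k), r(k + (q + q) + k)), (t(p + p, r(p)) + t(s(q, q), t(k, q))) + q + p + (p + p) + s(((k + k) + p) + k, k + (q + (p + k))))
  Descend into:  (t(p + p, r(p)) + t(s(q, q), t(k, q))) + q + p + (p + p) + s(((k + k) + p) + k, k + (q + (p + k)))
  Flatten:  t(p + p, r(p)) + t(s(q, q), t(k, q)) + q + p + p + p + s(((k + k) + p) + k, k + (q + (p + k)))
  Canonicalize subterm:  s(((k + k) + p) + k, k + (q + (p + k)))  →  s(k + k + k + p, k + k + p + q)
  Sort arguments:  p + p + p + q + s(k + k + k + p, k + k + p + q) + t(p + p, r(p)) + t(s(q, q), t(k, q))
  Rebuild:  t(s(t(k + q, k + k + q + q), r(k + k + q + q)), p + p + p + q + s(k + k + k + p, k + k + p + q) + t(p + p, r(p)) + t(s(q, q), t(k, q)))

Answer: yes — both canonical forms are t(s(t(k + q, k + k + q + q), r(k + k + q + q)), p + p + p + q + s(k + k + k + p, k + k + p + q) + t(p + p, r(p)) + t(s(q, q), t(k, q)))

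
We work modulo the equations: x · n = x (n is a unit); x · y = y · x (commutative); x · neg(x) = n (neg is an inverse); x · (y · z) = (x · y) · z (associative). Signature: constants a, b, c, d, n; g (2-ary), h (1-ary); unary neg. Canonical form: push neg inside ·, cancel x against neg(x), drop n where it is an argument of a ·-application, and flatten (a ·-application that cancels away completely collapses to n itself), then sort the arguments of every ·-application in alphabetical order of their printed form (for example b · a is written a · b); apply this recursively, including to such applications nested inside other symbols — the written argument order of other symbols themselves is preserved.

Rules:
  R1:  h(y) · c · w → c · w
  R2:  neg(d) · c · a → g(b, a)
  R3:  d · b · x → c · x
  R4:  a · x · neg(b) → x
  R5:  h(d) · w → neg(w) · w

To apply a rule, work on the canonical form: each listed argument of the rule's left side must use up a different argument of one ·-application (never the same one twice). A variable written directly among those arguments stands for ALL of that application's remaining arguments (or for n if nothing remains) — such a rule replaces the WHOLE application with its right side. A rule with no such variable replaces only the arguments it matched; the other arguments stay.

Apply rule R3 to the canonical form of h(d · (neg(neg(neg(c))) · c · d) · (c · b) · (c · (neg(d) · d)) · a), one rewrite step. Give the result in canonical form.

Answer: h(a · c · c · c · d)

Derivation:
Canonical form:  h(a · b · c · c · d · d)
Match R3:  consume b, d;  x := a · c · c · d
The variable takes the whole remainder — replace the entire application.
Result:  h(a · c · c · c · d)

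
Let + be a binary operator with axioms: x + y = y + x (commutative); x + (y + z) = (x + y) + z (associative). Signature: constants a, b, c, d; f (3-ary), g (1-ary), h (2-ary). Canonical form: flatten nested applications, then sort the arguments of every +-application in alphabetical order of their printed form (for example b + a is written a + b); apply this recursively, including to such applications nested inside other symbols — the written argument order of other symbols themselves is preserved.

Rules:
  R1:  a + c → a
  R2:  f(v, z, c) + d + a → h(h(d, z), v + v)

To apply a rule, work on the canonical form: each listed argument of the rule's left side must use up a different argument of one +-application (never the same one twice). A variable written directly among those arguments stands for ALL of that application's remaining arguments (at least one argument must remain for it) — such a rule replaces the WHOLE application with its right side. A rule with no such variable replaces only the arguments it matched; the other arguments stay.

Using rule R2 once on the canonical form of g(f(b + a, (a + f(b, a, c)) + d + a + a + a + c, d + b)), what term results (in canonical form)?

Canonical form:  g(f(a + b, a + a + a + a + c + d + f(b, a, c), b + d))
Apply R2:  consuming a, d, f(b, a, c);  v := b, z := a
New term:  g(f(a + b, a + a + a + c + h(h(d, a), b + b), b + d))

Answer: g(f(a + b, a + a + a + c + h(h(d, a), b + b), b + d))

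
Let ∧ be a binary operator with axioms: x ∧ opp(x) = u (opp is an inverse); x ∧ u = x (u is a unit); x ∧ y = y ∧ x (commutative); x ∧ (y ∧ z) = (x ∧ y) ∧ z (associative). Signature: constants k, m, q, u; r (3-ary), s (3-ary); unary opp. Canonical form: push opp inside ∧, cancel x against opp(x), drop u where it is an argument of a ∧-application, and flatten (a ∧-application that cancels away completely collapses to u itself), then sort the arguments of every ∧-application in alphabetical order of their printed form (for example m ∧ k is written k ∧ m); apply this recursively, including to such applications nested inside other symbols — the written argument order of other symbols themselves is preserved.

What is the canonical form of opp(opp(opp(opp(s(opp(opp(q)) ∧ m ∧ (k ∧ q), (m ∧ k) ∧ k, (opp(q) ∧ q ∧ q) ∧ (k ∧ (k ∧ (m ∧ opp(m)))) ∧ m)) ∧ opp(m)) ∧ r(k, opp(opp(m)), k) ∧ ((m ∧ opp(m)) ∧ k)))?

Push opp inside:  distribute opp over ∧ and collapse double opp
Collect:  s(k ∧ m ∧ q ∧ q, k ∧ k ∧ m, k ∧ k ∧ m ∧ q) ∧ m ∧ r(k, m, k) ∧ k
Sort:  k ∧ m ∧ r(k, m, k) ∧ s(k ∧ m ∧ q ∧ q, k ∧ k ∧ m, k ∧ k ∧ m ∧ q)

Answer: k ∧ m ∧ r(k, m, k) ∧ s(k ∧ m ∧ q ∧ q, k ∧ k ∧ m, k ∧ k ∧ m ∧ q)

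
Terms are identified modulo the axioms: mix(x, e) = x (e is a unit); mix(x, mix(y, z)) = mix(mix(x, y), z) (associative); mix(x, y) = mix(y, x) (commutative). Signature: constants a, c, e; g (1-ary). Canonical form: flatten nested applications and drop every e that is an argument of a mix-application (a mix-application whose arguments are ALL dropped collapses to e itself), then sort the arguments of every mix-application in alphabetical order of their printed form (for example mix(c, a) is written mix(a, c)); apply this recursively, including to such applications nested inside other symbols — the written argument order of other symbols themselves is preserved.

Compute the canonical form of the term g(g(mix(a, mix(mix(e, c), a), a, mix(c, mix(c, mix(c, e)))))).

Answer: g(g(mix(a, a, a, c, c, c, c)))

Derivation:
Work inside:  mix(a, mix(mix(e, c), a), a, mix(c, mix(c, mix(c, e))))
Flatten:  mix(a, e, c, a, a, c, c, c, e)
Drop the unit:  drop e (×2)
Sort:  mix(a, a, a, c, c, c, c)
Put back:  g(g(mix(a, a, a, c, c, c, c)))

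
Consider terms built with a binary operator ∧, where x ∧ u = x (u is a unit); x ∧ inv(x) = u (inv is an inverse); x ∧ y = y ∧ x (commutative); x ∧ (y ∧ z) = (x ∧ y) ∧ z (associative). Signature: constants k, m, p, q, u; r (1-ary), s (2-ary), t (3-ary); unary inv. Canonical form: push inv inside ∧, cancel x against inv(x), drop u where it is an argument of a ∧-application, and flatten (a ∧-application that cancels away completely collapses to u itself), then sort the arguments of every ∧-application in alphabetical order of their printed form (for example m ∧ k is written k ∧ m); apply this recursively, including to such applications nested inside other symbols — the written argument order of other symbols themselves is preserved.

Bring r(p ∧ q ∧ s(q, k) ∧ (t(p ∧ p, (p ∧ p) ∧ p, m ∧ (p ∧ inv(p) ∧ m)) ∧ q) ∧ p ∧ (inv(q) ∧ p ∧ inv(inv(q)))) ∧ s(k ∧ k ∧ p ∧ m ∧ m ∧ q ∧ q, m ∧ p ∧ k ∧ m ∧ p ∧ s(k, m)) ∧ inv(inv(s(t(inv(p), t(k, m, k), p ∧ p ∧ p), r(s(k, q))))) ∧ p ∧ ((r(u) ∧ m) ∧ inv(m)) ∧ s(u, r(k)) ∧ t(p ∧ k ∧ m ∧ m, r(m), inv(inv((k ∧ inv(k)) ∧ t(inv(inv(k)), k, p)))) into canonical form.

Answer: p ∧ r(p ∧ p ∧ p ∧ q ∧ q ∧ s(q, k) ∧ t(p ∧ p, p ∧ p ∧ p, m ∧ m)) ∧ r(u) ∧ s(k ∧ k ∧ m ∧ m ∧ p ∧ q ∧ q, k ∧ m ∧ m ∧ p ∧ p ∧ s(k, m)) ∧ s(t(inv(p), t(k, m, k), p ∧ p ∧ p), r(s(k, q))) ∧ s(u, r(k)) ∧ t(k ∧ m ∧ m ∧ p, r(m), t(k, k, p))

Derivation:
Push inv inside:  distribute inv over ∧ and collapse double inv
Inverses cancel:  m cancels
Combine occurrences:  r(p ∧ p ∧ p ∧ q ∧ q ∧ s(q, k) ∧ t(p ∧ p, p ∧ p ∧ p, m ∧ m)) ∧ s(k ∧ k ∧ m ∧ m ∧ p ∧ q ∧ q, k ∧ m ∧ m ∧ p ∧ p ∧ s(k, m)) ∧ s(t(inv(p), t(k, m, k), p ∧ p ∧ p), r(s(k, q))) ∧ p ∧ r(u) ∧ s(u, r(k)) ∧ t(k ∧ m ∧ m ∧ p, r(m), t(k, k, p))
Order the arguments:  p ∧ r(p ∧ p ∧ p ∧ q ∧ q ∧ s(q, k) ∧ t(p ∧ p, p ∧ p ∧ p, m ∧ m)) ∧ r(u) ∧ s(k ∧ k ∧ m ∧ m ∧ p ∧ q ∧ q, k ∧ m ∧ m ∧ p ∧ p ∧ s(k, m)) ∧ s(t(inv(p), t(k, m, k), p ∧ p ∧ p), r(s(k, q))) ∧ s(u, r(k)) ∧ t(k ∧ m ∧ m ∧ p, r(m), t(k, k, p))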